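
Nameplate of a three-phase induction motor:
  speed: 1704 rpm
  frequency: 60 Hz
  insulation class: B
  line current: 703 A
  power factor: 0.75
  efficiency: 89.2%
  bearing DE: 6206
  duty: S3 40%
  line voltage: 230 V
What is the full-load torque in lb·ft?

774 lb·ft

P_in = √3·V·I·cosφ = 1.732 × 230 × 703 × 0.75 = 210035 W
P_out = η·P_in = 0.892 × 210035 = 187351 W
n = 1704 rpm
ω = 2π×1704/60 = 178.4 rad/s
τ = P_out/ω = 187351/178.4 = 1050 N·m
In lb·ft: 1050/1.356 = 774 lb·ft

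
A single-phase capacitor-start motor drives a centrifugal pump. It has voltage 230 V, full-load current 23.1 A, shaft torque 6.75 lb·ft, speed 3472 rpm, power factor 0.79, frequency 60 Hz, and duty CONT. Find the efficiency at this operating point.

τ = 6.75 lb·ft × 1.356 = 9.153 N·m
ω = 2π × 3472/60 = 363.6 rad/s; P_out = τω = 9.153 × 363.6 = 3328 W
P_in = V·I·cosφ = 230 × 23.1 × 0.79 = 4197 W
η = P_out / P_in = 3328 / 4197 = 0.793 = 79.3%

79.3 %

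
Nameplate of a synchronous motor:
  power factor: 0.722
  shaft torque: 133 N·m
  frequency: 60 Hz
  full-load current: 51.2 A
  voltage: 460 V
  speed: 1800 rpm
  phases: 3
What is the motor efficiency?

ω = 2π × 1800/60 = 188.5 rad/s; P_out = τω = 133 × 188.5 = 25071 W
P_in = √3·V_L·I_L·cosφ = 1.732 × 460 × 51.2 × 0.722 = 29452 W
η = P_out / P_in = 25071 / 29452 = 0.851 = 85.1%

85.1 %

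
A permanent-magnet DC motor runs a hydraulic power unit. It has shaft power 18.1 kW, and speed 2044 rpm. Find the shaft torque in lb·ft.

ω = 2π × 2044/60 = 214 rad/s
τ = P/ω = 18100/214 = 84.58 N·m
In lb·ft: 84.58/1.356 = 62.4 lb·ft

62.4 lb·ft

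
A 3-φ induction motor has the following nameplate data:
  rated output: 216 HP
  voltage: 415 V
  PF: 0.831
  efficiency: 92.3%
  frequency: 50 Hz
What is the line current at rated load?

292 A

P_out = 216 × 746 = 161136 W
P_in = P_out / η = 161136 / 0.923 = 174579 W
I_L = P_in / (√3·V_L·cosφ) = 174579 / (1.732 × 415 × 0.831) = 292 A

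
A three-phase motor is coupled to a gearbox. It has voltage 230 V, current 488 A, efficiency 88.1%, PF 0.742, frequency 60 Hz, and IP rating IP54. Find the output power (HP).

170 HP

P_in = √3·V·I·cosφ = 1.732 × 230 × 488 × 0.742 = 144245 W
P_out = η·P_in = 0.881 × 144245 = 127080 W
= 127080/746 = 170 HP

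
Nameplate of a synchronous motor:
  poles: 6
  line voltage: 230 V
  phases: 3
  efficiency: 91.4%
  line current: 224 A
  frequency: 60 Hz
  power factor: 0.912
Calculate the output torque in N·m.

P_in = √3·V·I·cosφ = 1.732 × 230 × 224 × 0.912 = 81380 W
P_out = η·P_in = 0.914 × 81380 = 74381 W
n = n_s = 120×60/6 = 1200 rpm (synchronous)
ω = 2π×1200/60 = 125.7 rad/s
τ = P_out/ω = 74381/125.7 = 592 N·m

592 N·m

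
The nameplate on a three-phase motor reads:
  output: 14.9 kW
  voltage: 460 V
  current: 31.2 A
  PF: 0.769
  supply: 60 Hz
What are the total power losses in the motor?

4.22 kW

P_in = √3·V·I·cosφ = 1.732×460×31.2×0.769 = 19116 W
P_out = 14900 W
Losses = P_in − P_out = 19116 − 14900 = 4216 W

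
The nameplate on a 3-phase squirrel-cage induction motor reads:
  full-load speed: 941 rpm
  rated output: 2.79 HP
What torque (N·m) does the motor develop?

P_out = 2.79 × 746 = 2081 W
ω = 2π × 941/60 = 98.54 rad/s
τ = P_out/ω = 2081/98.54 = 21.1 N·m

21.1 N·m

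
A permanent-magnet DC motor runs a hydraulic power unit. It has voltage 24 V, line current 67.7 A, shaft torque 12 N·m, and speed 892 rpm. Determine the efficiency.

ω = 2π × 892/60 = 93.41 rad/s; P_out = τω = 12 × 93.41 = 1121 W
P_in = V·I = 24 × 67.7 = 1625 W
η = P_out / P_in = 1121 / 1625 = 0.690 = 69.0%

69.0 %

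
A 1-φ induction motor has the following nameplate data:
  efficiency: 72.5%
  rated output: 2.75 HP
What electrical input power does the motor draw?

P_out = 2.75 × 746 = 2052 W
P_in = P_out/η = 2052/0.725 = 2830 W = 2.83 kW

2.83 kW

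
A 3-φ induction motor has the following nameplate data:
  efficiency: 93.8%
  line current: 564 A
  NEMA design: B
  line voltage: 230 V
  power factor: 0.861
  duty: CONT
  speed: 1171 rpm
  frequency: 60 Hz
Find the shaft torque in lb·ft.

1090 lb·ft

P_in = √3·V·I·cosφ = 1.732 × 230 × 564 × 0.861 = 193445 W
P_out = η·P_in = 0.938 × 193445 = 181451 W
n = 1171 rpm
ω = 2π×1171/60 = 122.6 rad/s
τ = P_out/ω = 181451/122.6 = 1480 N·m
In lb·ft: 1480/1.356 = 1090 lb·ft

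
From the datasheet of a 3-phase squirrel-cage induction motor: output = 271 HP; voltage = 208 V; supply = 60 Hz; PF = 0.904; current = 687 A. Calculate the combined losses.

21600 W

P_in = √3·V·I·cosφ = 1.732×208×687×0.904 = 223736 W
P_out = 271×746 = 202166 W
Losses = P_in − P_out = 223736 − 202166 = 21570 W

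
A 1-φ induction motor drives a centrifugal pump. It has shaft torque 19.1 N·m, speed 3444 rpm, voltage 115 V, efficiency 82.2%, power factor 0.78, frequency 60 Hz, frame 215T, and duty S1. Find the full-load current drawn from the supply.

ω = 2π×3444/60 = 360.7 rad/s; P_out = τω = 19.1 × 360.7 = 6889 W
P_in = P_out / η = 6889 / 0.822 = 8381 W
I = P_in / (V·cosφ) = 8381 / (115 × 0.78) = 93.4 A

93.4 A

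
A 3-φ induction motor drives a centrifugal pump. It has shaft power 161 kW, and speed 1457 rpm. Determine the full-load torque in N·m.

1060 N·m

ω = 2π × 1457/60 = 152.6 rad/s
τ = P/ω = 161000/152.6 = 1060 N·m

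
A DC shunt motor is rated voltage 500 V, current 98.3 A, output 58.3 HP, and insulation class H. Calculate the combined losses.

P_in = V·I = 500×98.3 = 49150 W
P_out = 58.3×746 = 43492 W
Losses = P_in − P_out = 49150 − 43492 = 5658 W

5660 W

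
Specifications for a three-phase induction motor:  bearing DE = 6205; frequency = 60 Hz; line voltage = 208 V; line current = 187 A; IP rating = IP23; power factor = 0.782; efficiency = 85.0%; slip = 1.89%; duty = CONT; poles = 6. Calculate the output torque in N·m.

P_in = √3·V·I·cosφ = 1.732 × 208 × 187 × 0.782 = 52682 W
P_out = η·P_in = 0.85 × 52682 = 44780 W
n_s = 120×60/6 = 1200 rpm; n = 1200×(1−0.0189) = 1177 rpm
ω = 2π×1177/60 = 123.3 rad/s
τ = P_out/ω = 44780/123.3 = 363 N·m

363 N·m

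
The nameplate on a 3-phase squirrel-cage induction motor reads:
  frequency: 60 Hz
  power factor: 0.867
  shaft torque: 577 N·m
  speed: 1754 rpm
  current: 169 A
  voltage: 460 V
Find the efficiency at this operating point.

90.8 %

ω = 2π × 1754/60 = 183.7 rad/s; P_out = τω = 577 × 183.7 = 105995 W
P_in = √3·V_L·I_L·cosφ = 1.732 × 460 × 169 × 0.867 = 116738 W
η = P_out / P_in = 105995 / 116738 = 0.908 = 90.8%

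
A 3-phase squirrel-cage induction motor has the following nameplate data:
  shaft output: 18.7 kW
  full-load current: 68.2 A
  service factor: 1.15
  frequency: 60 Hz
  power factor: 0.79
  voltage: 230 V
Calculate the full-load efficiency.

P_out = 18.7 kW = 18700 W
P_in = √3·V_L·I_L·cosφ = 1.732 × 230 × 68.2 × 0.79 = 21463 W
η = P_out / P_in = 18700 / 21463 = 0.871 = 87.1%

87.1 %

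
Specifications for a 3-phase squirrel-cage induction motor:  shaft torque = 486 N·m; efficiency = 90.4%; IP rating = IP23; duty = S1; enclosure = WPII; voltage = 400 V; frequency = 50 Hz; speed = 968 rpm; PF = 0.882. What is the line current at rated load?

ω = 2π×968/60 = 101.4 rad/s; P_out = τω = 486 × 101.4 = 49280 W
P_in = P_out / η = 49280 / 0.904 = 54513 W
I_L = P_in / (√3·V_L·cosφ) = 54513 / (1.732 × 400 × 0.882) = 89.2 A

89.2 A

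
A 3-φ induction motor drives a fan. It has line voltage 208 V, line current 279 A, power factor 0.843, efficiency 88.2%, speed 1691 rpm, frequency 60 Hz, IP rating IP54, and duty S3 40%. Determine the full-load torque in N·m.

P_in = √3·V·I·cosφ = 1.732 × 208 × 279 × 0.843 = 84731 W
P_out = η·P_in = 0.882 × 84731 = 74733 W
n = 1691 rpm
ω = 2π×1691/60 = 177.1 rad/s
τ = P_out/ω = 74733/177.1 = 422 N·m

422 N·m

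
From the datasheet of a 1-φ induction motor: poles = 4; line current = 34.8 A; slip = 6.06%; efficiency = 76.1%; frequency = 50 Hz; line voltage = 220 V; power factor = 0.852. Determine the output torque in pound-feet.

24.8 lb·ft

P_in = V·I·cosφ = 220 × 34.8 × 0.852 = 6523 W
P_out = η·P_in = 0.761 × 6523 = 4964 W
n_s = 120×50/4 = 1500 rpm; n = 1500×(1−0.0606) = 1409 rpm
ω = 2π×1409/60 = 147.6 rad/s
τ = P_out/ω = 4964/147.6 = 33.63 N·m
In lb·ft: 33.63/1.356 = 24.8 lb·ft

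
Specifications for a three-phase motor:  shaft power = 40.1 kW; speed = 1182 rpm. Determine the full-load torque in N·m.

ω = 2π × 1182/60 = 123.8 rad/s
τ = P/ω = 40100/123.8 = 324 N·m

324 N·m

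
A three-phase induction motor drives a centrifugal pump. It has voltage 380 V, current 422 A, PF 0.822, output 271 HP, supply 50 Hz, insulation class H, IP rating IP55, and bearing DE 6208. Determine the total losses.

26100 W

P_in = √3·V·I·cosφ = 1.732×380×422×0.822 = 228305 W
P_out = 271×746 = 202166 W
Losses = P_in − P_out = 228305 − 202166 = 26139 W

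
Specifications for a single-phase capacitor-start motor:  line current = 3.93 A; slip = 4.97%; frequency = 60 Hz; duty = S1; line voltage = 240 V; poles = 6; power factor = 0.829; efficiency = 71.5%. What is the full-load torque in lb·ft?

3.45 lb·ft

P_in = V·I·cosφ = 240 × 3.93 × 0.829 = 782 W
P_out = η·P_in = 0.715 × 782 = 559 W
n_s = 120×60/6 = 1200 rpm; n = 1200×(1−0.0497) = 1140 rpm
ω = 2π×1140/60 = 119.4 rad/s
τ = P_out/ω = 559/119.4 = 4.682 N·m
In lb·ft: 4.682/1.356 = 3.45 lb·ft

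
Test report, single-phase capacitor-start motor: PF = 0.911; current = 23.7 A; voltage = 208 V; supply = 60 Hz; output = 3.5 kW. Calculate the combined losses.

991 W

P_in = V·I·cosφ = 208×23.7×0.911 = 4491 W
P_out = 3500 W
Losses = P_in − P_out = 4491 − 3500 = 991 W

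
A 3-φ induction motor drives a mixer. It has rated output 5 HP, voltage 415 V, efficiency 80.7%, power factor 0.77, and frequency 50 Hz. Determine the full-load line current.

8.35 A

P_out = 5 × 746 = 3730 W
P_in = P_out / η = 3730 / 0.807 = 4622 W
I_L = P_in / (√3·V_L·cosφ) = 4622 / (1.732 × 415 × 0.77) = 8.35 A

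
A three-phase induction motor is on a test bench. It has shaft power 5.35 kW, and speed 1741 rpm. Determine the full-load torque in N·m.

29.3 N·m

ω = 2π × 1741/60 = 182.3 rad/s
τ = P/ω = 5350/182.3 = 29.3 N·m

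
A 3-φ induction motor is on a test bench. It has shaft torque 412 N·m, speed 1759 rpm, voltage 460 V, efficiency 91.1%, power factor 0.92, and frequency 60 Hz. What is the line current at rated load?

ω = 2π×1759/60 = 184.2 rad/s; P_out = τω = 412 × 184.2 = 75890 W
P_in = P_out / η = 75890 / 0.911 = 83304 W
I_L = P_in / (√3·V_L·cosφ) = 83304 / (1.732 × 460 × 0.92) = 114 A

114 A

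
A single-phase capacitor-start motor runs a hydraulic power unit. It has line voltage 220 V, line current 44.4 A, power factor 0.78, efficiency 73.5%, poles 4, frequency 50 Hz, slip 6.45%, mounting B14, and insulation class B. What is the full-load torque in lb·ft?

28.1 lb·ft

P_in = V·I·cosφ = 220 × 44.4 × 0.78 = 7619 W
P_out = η·P_in = 0.735 × 7619 = 5600 W
n_s = 120×50/4 = 1500 rpm; n = 1500×(1−0.0645) = 1403 rpm
ω = 2π×1403/60 = 146.9 rad/s
τ = P_out/ω = 5600/146.9 = 38.12 N·m
In lb·ft: 38.12/1.356 = 28.1 lb·ft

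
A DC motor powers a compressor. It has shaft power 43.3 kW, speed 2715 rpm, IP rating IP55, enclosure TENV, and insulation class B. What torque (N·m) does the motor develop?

152 N·m

ω = 2π × 2715/60 = 284.3 rad/s
τ = P/ω = 43300/284.3 = 152 N·m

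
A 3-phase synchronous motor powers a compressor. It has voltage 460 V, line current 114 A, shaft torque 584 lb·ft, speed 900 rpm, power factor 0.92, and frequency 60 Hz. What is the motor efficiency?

τ = 584 lb·ft × 1.356 = 791.9 N·m
ω = 2π × 900/60 = 94.25 rad/s; P_out = τω = 791.9 × 94.25 = 74637 W
P_in = √3·V_L·I_L·cosφ = 1.732 × 460 × 114 × 0.92 = 83560 W
η = P_out / P_in = 74637 / 83560 = 0.893 = 89.3%

89.3 %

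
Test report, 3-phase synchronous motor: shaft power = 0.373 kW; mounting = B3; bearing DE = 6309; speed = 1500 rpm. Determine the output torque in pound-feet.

ω = 2π × 1500/60 = 157.1 rad/s
τ = P/ω = 373/157.1 = 2.374 N·m
In lb·ft: 2.374/1.356 = 1.75 lb·ft

1.75 lb·ft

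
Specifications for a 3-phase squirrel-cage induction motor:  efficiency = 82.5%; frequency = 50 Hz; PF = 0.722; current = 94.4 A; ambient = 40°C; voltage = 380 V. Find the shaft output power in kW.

37 kW

P_in = √3·V·I·cosφ = 1.732 × 380 × 94.4 × 0.722 = 44858 W
P_out = η·P_in = 0.825 × 44858 = 37008 W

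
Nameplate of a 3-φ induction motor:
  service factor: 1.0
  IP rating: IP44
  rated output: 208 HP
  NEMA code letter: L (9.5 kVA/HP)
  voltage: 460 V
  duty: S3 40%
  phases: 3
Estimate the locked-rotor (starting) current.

S_LR = 9.5 × 208 = 1976 kVA
I_LR = S_LR/(√3·V_L) = 1976000/(1.732×460) = 2480 A

2480 A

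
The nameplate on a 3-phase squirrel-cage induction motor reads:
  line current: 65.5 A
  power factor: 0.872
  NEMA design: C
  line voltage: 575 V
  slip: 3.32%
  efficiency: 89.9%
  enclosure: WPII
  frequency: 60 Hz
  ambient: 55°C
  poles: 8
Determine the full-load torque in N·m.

P_in = √3·V·I·cosφ = 1.732 × 575 × 65.5 × 0.872 = 56882 W
P_out = η·P_in = 0.899 × 56882 = 51137 W
n_s = 120×60/8 = 900 rpm; n = 900×(1−0.0332) = 870 rpm
ω = 2π×870/60 = 91.11 rad/s
τ = P_out/ω = 51137/91.11 = 561 N·m

561 N·m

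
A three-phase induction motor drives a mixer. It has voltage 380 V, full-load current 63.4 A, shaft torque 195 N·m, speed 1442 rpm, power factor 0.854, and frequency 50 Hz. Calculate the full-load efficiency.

ω = 2π × 1442/60 = 151 rad/s; P_out = τω = 195 × 151 = 29445 W
P_in = √3·V_L·I_L·cosφ = 1.732 × 380 × 63.4 × 0.854 = 35635 W
η = P_out / P_in = 29445 / 35635 = 0.826 = 82.6%

82.6 %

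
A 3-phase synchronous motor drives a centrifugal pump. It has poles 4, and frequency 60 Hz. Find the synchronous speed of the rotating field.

1800 rpm

n_s = 120f/p = 120×60/4 = 1800 rpm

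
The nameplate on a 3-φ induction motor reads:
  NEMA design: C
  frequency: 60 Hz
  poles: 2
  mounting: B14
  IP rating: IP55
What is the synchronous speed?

3600 rpm

n_s = 120f/p = 120×60/2 = 3600 rpm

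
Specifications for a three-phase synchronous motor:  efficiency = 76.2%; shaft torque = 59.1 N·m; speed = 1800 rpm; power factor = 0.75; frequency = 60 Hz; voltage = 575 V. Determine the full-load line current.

ω = 2π×1800/60 = 188.5 rad/s; P_out = τω = 59.1 × 188.5 = 11140 W
P_in = P_out / η = 11140 / 0.762 = 14619 W
I_L = P_in / (√3·V_L·cosφ) = 14619 / (1.732 × 575 × 0.75) = 19.6 A

19.6 A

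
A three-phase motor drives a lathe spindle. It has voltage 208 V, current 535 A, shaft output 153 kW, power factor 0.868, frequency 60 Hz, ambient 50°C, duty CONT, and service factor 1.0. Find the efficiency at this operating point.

91.5 %

P_out = 153 kW = 153000 W
P_in = √3·V_L·I_L·cosφ = 1.732 × 208 × 535 × 0.868 = 167296 W
η = P_out / P_in = 153000 / 167296 = 0.915 = 91.5%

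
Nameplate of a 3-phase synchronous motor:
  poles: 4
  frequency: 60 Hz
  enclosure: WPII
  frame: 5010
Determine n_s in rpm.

1800 rpm

n_s = 120f/p = 120×60/4 = 1800 rpm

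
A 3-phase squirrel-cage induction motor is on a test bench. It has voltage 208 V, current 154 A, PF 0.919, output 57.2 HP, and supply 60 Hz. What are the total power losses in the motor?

P_in = √3·V·I·cosφ = 1.732×208×154×0.919 = 50986 W
P_out = 57.2×746 = 42671 W
Losses = P_in − P_out = 50986 − 42671 = 8315 W

8320 W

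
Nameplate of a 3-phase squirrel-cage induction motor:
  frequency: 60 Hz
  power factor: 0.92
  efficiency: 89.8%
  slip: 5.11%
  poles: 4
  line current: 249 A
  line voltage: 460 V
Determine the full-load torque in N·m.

P_in = √3·V·I·cosφ = 1.732 × 460 × 249 × 0.92 = 182513 W
P_out = η·P_in = 0.898 × 182513 = 163897 W
n_s = 120×60/4 = 1800 rpm; n = 1800×(1−0.0511) = 1708 rpm
ω = 2π×1708/60 = 178.9 rad/s
τ = P_out/ω = 163897/178.9 = 916 N·m

916 N·m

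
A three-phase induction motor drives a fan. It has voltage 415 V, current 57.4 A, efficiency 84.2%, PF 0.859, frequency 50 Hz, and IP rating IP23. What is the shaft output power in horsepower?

P_in = √3·V·I·cosφ = 1.732 × 415 × 57.4 × 0.859 = 35441 W
P_out = η·P_in = 0.842 × 35441 = 29841 W
= 29841/746 = 40 HP

40 HP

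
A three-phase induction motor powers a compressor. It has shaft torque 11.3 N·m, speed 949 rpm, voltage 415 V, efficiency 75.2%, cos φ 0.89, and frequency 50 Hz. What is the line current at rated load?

2.33 A

ω = 2π×949/60 = 99.38 rad/s; P_out = τω = 11.3 × 99.38 = 1123 W
P_in = P_out / η = 1123 / 0.752 = 1493 W
I_L = P_in / (√3·V_L·cosφ) = 1493 / (1.732 × 415 × 0.89) = 2.33 A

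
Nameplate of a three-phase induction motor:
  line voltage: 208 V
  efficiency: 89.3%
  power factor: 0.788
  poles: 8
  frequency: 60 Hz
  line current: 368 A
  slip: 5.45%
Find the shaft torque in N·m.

1050 N·m

P_in = √3·V·I·cosφ = 1.732 × 208 × 368 × 0.788 = 104468 W
P_out = η·P_in = 0.893 × 104468 = 93290 W
n_s = 120×60/8 = 900 rpm; n = 900×(1−0.0545) = 851 rpm
ω = 2π×851/60 = 89.12 rad/s
τ = P_out/ω = 93290/89.12 = 1050 N·m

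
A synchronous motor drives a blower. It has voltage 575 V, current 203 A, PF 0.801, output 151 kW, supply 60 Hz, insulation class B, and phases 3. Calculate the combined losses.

10.9 kW

P_in = √3·V·I·cosφ = 1.732×575×203×0.801 = 161936 W
P_out = 151000 W
Losses = P_in − P_out = 161936 − 151000 = 10936 W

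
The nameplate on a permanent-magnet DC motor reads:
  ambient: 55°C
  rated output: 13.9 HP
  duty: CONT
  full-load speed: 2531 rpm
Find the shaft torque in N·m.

39.1 N·m

P_out = 13.9 × 746 = 10369 W
ω = 2π × 2531/60 = 265 rad/s
τ = P_out/ω = 10369/265 = 39.1 N·m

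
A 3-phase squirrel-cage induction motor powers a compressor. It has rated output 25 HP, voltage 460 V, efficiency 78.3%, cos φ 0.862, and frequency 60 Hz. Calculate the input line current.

P_out = 25 × 746 = 18650 W
P_in = P_out / η = 18650 / 0.783 = 23819 W
I_L = P_in / (√3·V_L·cosφ) = 23819 / (1.732 × 460 × 0.862) = 34.7 A

34.7 A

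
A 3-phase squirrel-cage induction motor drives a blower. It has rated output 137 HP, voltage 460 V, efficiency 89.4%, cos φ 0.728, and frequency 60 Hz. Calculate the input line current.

197 A

P_out = 137 × 746 = 102202 W
P_in = P_out / η = 102202 / 0.894 = 114320 W
I_L = P_in / (√3·V_L·cosφ) = 114320 / (1.732 × 460 × 0.728) = 197 A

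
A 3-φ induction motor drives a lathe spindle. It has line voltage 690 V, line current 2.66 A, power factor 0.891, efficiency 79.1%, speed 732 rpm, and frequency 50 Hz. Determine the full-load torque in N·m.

29.2 N·m

P_in = √3·V·I·cosφ = 1.732 × 690 × 2.66 × 0.891 = 2832 W
P_out = η·P_in = 0.791 × 2832 = 2240 W
n = 732 rpm
ω = 2π×732/60 = 76.65 rad/s
τ = P_out/ω = 2240/76.65 = 29.2 N·m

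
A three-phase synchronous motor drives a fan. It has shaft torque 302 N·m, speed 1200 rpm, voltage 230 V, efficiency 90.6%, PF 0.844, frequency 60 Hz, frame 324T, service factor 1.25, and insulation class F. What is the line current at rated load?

ω = 2π×1200/60 = 125.7 rad/s; P_out = τω = 302 × 125.7 = 37961 W
P_in = P_out / η = 37961 / 0.906 = 41900 W
I_L = P_in / (√3·V_L·cosφ) = 41900 / (1.732 × 230 × 0.844) = 125 A

125 A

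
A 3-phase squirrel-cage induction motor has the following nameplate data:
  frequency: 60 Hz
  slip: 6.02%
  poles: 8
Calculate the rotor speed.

846 rpm

n_s = 120f/p = 120×60/8 = 900 rpm
n = n_s(1 − s) = 900 × (1 − 0.0602) = 846 rpm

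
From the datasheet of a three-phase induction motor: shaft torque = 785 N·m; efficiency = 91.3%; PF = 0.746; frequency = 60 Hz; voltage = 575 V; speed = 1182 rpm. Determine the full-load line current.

ω = 2π×1182/60 = 123.8 rad/s; P_out = τω = 785 × 123.8 = 97183 W
P_in = P_out / η = 97183 / 0.913 = 106444 W
I_L = P_in / (√3·V_L·cosφ) = 106444 / (1.732 × 575 × 0.746) = 143 A

143 A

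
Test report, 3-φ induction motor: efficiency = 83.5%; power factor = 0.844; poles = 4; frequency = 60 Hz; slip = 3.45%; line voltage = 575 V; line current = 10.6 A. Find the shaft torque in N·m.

P_in = √3·V·I·cosφ = 1.732 × 575 × 10.6 × 0.844 = 8910 W
P_out = η·P_in = 0.835 × 8910 = 7440 W
n_s = 120×60/4 = 1800 rpm; n = 1800×(1−0.0345) = 1738 rpm
ω = 2π×1738/60 = 182 rad/s
τ = P_out/ω = 7440/182 = 40.9 N·m

40.9 N·m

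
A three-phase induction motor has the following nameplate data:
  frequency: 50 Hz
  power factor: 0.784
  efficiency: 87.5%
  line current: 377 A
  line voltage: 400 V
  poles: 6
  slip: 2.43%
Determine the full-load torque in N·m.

1750 N·m

P_in = √3·V·I·cosφ = 1.732 × 400 × 377 × 0.784 = 204770 W
P_out = η·P_in = 0.875 × 204770 = 179174 W
n_s = 120×50/6 = 1000 rpm; n = 1000×(1−0.0243) = 976 rpm
ω = 2π×976/60 = 102.2 rad/s
τ = P_out/ω = 179174/102.2 = 1750 N·m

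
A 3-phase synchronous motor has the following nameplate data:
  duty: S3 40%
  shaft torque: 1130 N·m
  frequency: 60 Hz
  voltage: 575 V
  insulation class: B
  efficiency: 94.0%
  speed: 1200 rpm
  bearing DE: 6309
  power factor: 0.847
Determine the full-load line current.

ω = 2π×1200/60 = 125.7 rad/s; P_out = τω = 1130 × 125.7 = 142041 W
P_in = P_out / η = 142041 / 0.940 = 151107 W
I_L = P_in / (√3·V_L·cosφ) = 151107 / (1.732 × 575 × 0.847) = 179 A

179 A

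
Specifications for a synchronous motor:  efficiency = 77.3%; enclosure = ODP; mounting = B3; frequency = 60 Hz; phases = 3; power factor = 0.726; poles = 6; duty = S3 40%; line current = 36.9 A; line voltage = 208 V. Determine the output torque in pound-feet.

43.8 lb·ft

P_in = √3·V·I·cosφ = 1.732 × 208 × 36.9 × 0.726 = 9651 W
P_out = η·P_in = 0.773 × 9651 = 7460 W
n = n_s = 120×60/6 = 1200 rpm (synchronous)
ω = 2π×1200/60 = 125.7 rad/s
τ = P_out/ω = 7460/125.7 = 59.35 N·m
In lb·ft: 59.35/1.356 = 43.8 lb·ft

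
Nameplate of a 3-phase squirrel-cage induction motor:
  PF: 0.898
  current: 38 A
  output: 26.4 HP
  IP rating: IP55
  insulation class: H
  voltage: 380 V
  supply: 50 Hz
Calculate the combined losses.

2770 W

P_in = √3·V·I·cosφ = 1.732×380×38×0.898 = 22459 W
P_out = 26.4×746 = 19694 W
Losses = P_in − P_out = 22459 − 19694 = 2765 W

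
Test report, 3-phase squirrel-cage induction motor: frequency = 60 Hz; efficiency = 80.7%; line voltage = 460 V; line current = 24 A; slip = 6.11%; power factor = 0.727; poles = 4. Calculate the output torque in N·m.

63.4 N·m

P_in = √3·V·I·cosφ = 1.732 × 460 × 24 × 0.727 = 13901 W
P_out = η·P_in = 0.807 × 13901 = 11218 W
n_s = 120×60/4 = 1800 rpm; n = 1800×(1−0.0611) = 1690 rpm
ω = 2π×1690/60 = 177 rad/s
τ = P_out/ω = 11218/177 = 63.4 N·m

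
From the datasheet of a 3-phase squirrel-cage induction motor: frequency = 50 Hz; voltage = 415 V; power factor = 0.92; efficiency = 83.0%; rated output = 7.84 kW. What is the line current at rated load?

14.3 A

P_out = 7.84 kW = 7840 W
P_in = P_out / η = 7840 / 0.830 = 9446 W
I_L = P_in / (√3·V_L·cosφ) = 9446 / (1.732 × 415 × 0.92) = 14.3 A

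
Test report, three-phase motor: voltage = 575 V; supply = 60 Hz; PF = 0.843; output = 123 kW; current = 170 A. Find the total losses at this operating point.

19700 W

P_in = √3·V·I·cosφ = 1.732×575×170×0.843 = 142722 W
P_out = 123000 W
Losses = P_in − P_out = 142722 − 123000 = 19722 W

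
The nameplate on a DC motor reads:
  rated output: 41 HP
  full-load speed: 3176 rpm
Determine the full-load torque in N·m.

92 N·m

P_out = 41 × 746 = 30586 W
ω = 2π × 3176/60 = 332.6 rad/s
τ = P_out/ω = 30586/332.6 = 92 N·m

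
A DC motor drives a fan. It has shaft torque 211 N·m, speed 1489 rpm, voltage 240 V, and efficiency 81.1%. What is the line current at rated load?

169 A

ω = 2π×1489/60 = 155.9 rad/s; P_out = τω = 211 × 155.9 = 32895 W
P_in = P_out / η = 32895 / 0.811 = 40561 W
I = P_in / V = 40561 / 240 = 169 A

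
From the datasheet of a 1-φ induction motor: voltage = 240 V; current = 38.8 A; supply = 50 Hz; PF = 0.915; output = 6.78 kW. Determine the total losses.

1.74 kW

P_in = V·I·cosφ = 240×38.8×0.915 = 8520 W
P_out = 6780 W
Losses = P_in − P_out = 8520 − 6780 = 1740 W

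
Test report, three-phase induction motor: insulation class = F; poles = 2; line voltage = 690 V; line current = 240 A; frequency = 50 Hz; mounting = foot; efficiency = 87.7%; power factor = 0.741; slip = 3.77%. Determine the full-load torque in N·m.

617 N·m

P_in = √3·V·I·cosφ = 1.732 × 690 × 240 × 0.741 = 212533 W
P_out = η·P_in = 0.877 × 212533 = 186391 W
n_s = 120×50/2 = 3000 rpm; n = 3000×(1−0.0377) = 2887 rpm
ω = 2π×2887/60 = 302.3 rad/s
τ = P_out/ω = 186391/302.3 = 617 N·m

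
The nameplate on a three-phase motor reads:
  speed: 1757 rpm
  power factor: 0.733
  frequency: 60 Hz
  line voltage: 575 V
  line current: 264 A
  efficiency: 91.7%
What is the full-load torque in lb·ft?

P_in = √3·V·I·cosφ = 1.732 × 575 × 264 × 0.733 = 192719 W
P_out = η·P_in = 0.917 × 192719 = 176723 W
n = 1757 rpm
ω = 2π×1757/60 = 184 rad/s
τ = P_out/ω = 176723/184 = 960.5 N·m
In lb·ft: 960.5/1.356 = 708 lb·ft

708 lb·ft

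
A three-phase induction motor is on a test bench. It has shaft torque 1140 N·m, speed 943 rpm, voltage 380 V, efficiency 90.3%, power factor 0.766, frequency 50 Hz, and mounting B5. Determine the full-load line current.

ω = 2π×943/60 = 98.75 rad/s; P_out = τω = 1140 × 98.75 = 112575 W
P_in = P_out / η = 112575 / 0.903 = 124668 W
I_L = P_in / (√3·V_L·cosφ) = 124668 / (1.732 × 380 × 0.766) = 247 A

247 A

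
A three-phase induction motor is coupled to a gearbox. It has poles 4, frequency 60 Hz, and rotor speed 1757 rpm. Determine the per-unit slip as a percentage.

2.39 %

n_s = 120f/p = 120×60/4 = 1800 rpm
s = (n_s − n)/n_s = (1800 − 1757)/1800 = 0.0239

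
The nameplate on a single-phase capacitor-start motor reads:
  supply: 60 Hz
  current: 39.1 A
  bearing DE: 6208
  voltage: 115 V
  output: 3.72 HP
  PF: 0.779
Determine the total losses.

728 W

P_in = V·I·cosφ = 115×39.1×0.779 = 3503 W
P_out = 3.72×746 = 2775 W
Losses = P_in − P_out = 3503 − 2775 = 728 W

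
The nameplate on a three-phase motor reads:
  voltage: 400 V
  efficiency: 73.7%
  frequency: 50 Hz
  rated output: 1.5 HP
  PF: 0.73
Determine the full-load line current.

3 A

P_out = 1.5 × 746 = 1119 W
P_in = P_out / η = 1119 / 0.737 = 1518 W
I_L = P_in / (√3·V_L·cosφ) = 1518 / (1.732 × 400 × 0.73) = 3 A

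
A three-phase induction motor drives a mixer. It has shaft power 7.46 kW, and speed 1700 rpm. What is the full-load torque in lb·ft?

ω = 2π × 1700/60 = 178 rad/s
τ = P/ω = 7460/178 = 41.91 N·m
In lb·ft: 41.91/1.356 = 30.9 lb·ft

30.9 lb·ft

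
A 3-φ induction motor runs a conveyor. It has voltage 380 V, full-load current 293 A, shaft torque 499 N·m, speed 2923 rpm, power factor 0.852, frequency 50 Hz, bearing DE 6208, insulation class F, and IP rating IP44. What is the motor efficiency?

93.0 %

ω = 2π × 2923/60 = 306.1 rad/s; P_out = τω = 499 × 306.1 = 152744 W
P_in = √3·V_L·I_L·cosφ = 1.732 × 380 × 293 × 0.852 = 164300 W
η = P_out / P_in = 152744 / 164300 = 0.930 = 93.0%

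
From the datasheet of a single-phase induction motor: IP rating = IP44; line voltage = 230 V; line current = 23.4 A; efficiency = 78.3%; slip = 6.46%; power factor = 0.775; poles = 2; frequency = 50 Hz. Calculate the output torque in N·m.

P_in = V·I·cosφ = 230 × 23.4 × 0.775 = 4171 W
P_out = η·P_in = 0.783 × 4171 = 3266 W
n_s = 120×50/2 = 3000 rpm; n = 3000×(1−0.0646) = 2806 rpm
ω = 2π×2806/60 = 293.8 rad/s
τ = P_out/ω = 3266/293.8 = 11.1 N·m

11.1 N·m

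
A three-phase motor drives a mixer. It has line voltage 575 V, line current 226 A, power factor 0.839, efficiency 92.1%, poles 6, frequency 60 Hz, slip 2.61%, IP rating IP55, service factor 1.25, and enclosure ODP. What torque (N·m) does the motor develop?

P_in = √3·V·I·cosφ = 1.732 × 575 × 226 × 0.839 = 188837 W
P_out = η·P_in = 0.921 × 188837 = 173919 W
n_s = 120×60/6 = 1200 rpm; n = 1200×(1−0.0261) = 1169 rpm
ω = 2π×1169/60 = 122.4 rad/s
τ = P_out/ω = 173919/122.4 = 1420 N·m

1420 N·m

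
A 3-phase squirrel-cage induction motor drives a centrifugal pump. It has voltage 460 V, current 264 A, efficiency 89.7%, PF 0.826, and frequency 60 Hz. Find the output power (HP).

P_in = √3·V·I·cosφ = 1.732 × 460 × 264 × 0.826 = 173736 W
P_out = η·P_in = 0.897 × 173736 = 155841 W
= 155841/746 = 209 HP

209 HP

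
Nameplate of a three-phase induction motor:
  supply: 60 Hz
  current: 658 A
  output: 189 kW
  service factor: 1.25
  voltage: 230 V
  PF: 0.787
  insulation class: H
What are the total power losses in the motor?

17300 W

P_in = √3·V·I·cosφ = 1.732×230×658×0.787 = 206289 W
P_out = 189000 W
Losses = P_in − P_out = 206289 − 189000 = 17289 W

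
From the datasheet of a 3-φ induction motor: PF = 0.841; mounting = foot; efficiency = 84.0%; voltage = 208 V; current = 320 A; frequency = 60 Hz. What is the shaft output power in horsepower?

109 HP

P_in = √3·V·I·cosφ = 1.732 × 208 × 320 × 0.841 = 96952 W
P_out = η·P_in = 0.84 × 96952 = 81440 W
= 81440/746 = 109 HP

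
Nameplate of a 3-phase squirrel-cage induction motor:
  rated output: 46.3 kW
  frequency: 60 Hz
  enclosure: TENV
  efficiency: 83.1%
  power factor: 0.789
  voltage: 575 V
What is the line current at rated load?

70.9 A

P_out = 46.3 kW = 46300 W
P_in = P_out / η = 46300 / 0.831 = 55716 W
I_L = P_in / (√3·V_L·cosφ) = 55716 / (1.732 × 575 × 0.789) = 70.9 A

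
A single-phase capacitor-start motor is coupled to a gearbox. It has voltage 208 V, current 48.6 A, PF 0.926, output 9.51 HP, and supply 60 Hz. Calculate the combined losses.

P_in = V·I·cosφ = 208×48.6×0.926 = 9361 W
P_out = 9.51×746 = 7094 W
Losses = P_in − P_out = 9361 − 7094 = 2267 W

2270 W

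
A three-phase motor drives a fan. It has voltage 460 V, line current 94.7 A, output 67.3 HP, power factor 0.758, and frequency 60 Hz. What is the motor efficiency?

87.8 %

P_out = 67.3 × 746 = 50206 W
P_in = √3·V_L·I_L·cosφ = 1.732 × 460 × 94.7 × 0.758 = 57191 W
η = P_out / P_in = 50206 / 57191 = 0.878 = 87.8%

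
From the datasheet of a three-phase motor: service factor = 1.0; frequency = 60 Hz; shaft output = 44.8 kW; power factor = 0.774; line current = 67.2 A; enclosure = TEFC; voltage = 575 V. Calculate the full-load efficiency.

86.5 %

P_out = 44.8 kW = 44800 W
P_in = √3·V_L·I_L·cosφ = 1.732 × 575 × 67.2 × 0.774 = 51800 W
η = P_out / P_in = 44800 / 51800 = 0.865 = 86.5%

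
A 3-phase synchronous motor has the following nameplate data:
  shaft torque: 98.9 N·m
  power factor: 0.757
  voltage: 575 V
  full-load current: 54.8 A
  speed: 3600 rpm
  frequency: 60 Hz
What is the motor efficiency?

ω = 2π × 3600/60 = 377 rad/s; P_out = τω = 98.9 × 377 = 37285 W
P_in = √3·V_L·I_L·cosφ = 1.732 × 575 × 54.8 × 0.757 = 41314 W
η = P_out / P_in = 37285 / 41314 = 0.902 = 90.2%

90.2 %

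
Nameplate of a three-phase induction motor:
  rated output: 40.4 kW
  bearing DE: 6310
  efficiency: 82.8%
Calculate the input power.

48.8 kW

P_out = 40400 W
P_in = P_out/η = 40400/0.828 = 48792 W = 48.8 kW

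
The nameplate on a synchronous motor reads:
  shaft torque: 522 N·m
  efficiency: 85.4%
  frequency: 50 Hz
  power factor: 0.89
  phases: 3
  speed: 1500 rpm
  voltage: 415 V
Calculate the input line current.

ω = 2π×1500/60 = 157.1 rad/s; P_out = τω = 522 × 157.1 = 82006 W
P_in = P_out / η = 82006 / 0.854 = 96026 W
I_L = P_in / (√3·V_L·cosφ) = 96026 / (1.732 × 415 × 0.89) = 150 A

150 A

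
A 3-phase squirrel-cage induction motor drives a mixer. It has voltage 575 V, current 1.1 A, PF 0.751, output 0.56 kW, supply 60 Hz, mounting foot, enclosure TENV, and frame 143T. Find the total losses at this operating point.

P_in = √3·V·I·cosφ = 1.732×575×1.1×0.751 = 823 W
P_out = 560 W
Losses = P_in − P_out = 823 − 560 = 263 W

263 W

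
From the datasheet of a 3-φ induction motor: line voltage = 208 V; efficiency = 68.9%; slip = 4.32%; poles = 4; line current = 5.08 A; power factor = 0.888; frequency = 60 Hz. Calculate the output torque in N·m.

6.21 N·m

P_in = √3·V·I·cosφ = 1.732 × 208 × 5.08 × 0.888 = 1625 W
P_out = η·P_in = 0.689 × 1625 = 1120 W
n_s = 120×60/4 = 1800 rpm; n = 1800×(1−0.0432) = 1722 rpm
ω = 2π×1722/60 = 180.3 rad/s
τ = P_out/ω = 1120/180.3 = 6.21 N·m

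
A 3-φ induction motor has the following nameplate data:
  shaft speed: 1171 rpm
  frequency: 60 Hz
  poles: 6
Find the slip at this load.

2.42 %

n_s = 120f/p = 120×60/6 = 1200 rpm
s = (n_s − n)/n_s = (1200 − 1171)/1200 = 0.0242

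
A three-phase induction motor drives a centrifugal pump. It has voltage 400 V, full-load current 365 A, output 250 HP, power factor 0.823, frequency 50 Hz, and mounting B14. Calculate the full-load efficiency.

P_out = 250 × 746 = 186500 W
P_in = √3·V_L·I_L·cosφ = 1.732 × 400 × 365 × 0.823 = 208114 W
η = P_out / P_in = 186500 / 208114 = 0.896 = 89.6%

89.6 %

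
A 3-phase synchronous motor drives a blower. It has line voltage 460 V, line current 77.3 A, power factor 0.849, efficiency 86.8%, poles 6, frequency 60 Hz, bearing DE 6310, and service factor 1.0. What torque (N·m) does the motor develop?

361 N·m

P_in = √3·V·I·cosφ = 1.732 × 460 × 77.3 × 0.849 = 52287 W
P_out = η·P_in = 0.868 × 52287 = 45385 W
n = n_s = 120×60/6 = 1200 rpm (synchronous)
ω = 2π×1200/60 = 125.7 rad/s
τ = P_out/ω = 45385/125.7 = 361 N·m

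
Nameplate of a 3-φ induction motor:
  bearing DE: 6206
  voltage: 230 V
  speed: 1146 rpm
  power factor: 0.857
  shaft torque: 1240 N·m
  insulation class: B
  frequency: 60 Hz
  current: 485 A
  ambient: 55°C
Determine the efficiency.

89.9 %

ω = 2π × 1146/60 = 120 rad/s; P_out = τω = 1240 × 120 = 148800 W
P_in = √3·V_L·I_L·cosφ = 1.732 × 230 × 485 × 0.857 = 165576 W
η = P_out / P_in = 148800 / 165576 = 0.899 = 89.9%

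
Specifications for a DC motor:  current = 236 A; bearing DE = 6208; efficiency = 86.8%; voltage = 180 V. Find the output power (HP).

49.4 HP

P_in = V·I = 180 × 236 = 42480 W
P_out = η·P_in = 0.868 × 42480 = 36873 W
= 36873/746 = 49.4 HP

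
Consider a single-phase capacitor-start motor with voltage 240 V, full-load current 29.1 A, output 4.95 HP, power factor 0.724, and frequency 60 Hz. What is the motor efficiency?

73.0 %

P_out = 4.95 × 746 = 3693 W
P_in = V·I·cosφ = 240 × 29.1 × 0.724 = 5056 W
η = P_out / P_in = 3693 / 5056 = 0.730 = 73.0%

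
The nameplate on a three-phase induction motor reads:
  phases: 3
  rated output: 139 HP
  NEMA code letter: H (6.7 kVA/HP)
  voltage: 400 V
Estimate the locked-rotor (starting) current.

1340 A

S_LR = 6.7 × 139 = 931.3 kVA
I_LR = S_LR/(√3·V_L) = 931300/(1.732×400) = 1340 A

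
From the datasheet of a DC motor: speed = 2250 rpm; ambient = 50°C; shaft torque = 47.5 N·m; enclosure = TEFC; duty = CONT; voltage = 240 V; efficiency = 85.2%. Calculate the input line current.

ω = 2π×2250/60 = 235.6 rad/s; P_out = τω = 47.5 × 235.6 = 11191 W
P_in = P_out / η = 11191 / 0.852 = 13135 W
I = P_in / V = 13135 / 240 = 54.7 A

54.7 A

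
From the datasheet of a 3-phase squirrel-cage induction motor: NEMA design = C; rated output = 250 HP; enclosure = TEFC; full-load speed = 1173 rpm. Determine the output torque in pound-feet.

P_out = 250 × 746 = 186500 W
ω = 2π × 1173/60 = 122.8 rad/s
τ = P_out/ω = 186500/122.8 = 1519 N·m
In lb·ft: 1519/1.356 = 1120 lb·ft

1120 lb·ft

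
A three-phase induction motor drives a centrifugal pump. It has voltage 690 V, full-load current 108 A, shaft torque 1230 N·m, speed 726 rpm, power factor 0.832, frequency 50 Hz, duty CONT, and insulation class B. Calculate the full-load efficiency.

87.1 %

ω = 2π × 726/60 = 76.03 rad/s; P_out = τω = 1230 × 76.03 = 93517 W
P_in = √3·V_L·I_L·cosφ = 1.732 × 690 × 108 × 0.832 = 107385 W
η = P_out / P_in = 93517 / 107385 = 0.871 = 87.1%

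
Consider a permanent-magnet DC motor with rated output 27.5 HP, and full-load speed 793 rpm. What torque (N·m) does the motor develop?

247 N·m

P_out = 27.5 × 746 = 20515 W
ω = 2π × 793/60 = 83.04 rad/s
τ = P_out/ω = 20515/83.04 = 247 N·m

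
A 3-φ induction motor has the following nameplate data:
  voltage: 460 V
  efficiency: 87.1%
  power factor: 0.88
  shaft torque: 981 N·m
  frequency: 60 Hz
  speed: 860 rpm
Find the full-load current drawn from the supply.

145 A

ω = 2π×860/60 = 90.06 rad/s; P_out = τω = 981 × 90.06 = 88349 W
P_in = P_out / η = 88349 / 0.871 = 101434 W
I_L = P_in / (√3·V_L·cosφ) = 101434 / (1.732 × 460 × 0.88) = 145 A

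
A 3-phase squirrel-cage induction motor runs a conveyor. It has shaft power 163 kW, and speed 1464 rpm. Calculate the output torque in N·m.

ω = 2π × 1464/60 = 153.3 rad/s
τ = P/ω = 163000/153.3 = 1060 N·m

1060 N·m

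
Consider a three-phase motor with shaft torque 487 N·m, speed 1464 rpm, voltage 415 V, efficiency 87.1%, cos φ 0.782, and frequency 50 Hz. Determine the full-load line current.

ω = 2π×1464/60 = 153.3 rad/s; P_out = τω = 487 × 153.3 = 74657 W
P_in = P_out / η = 74657 / 0.871 = 85714 W
I_L = P_in / (√3·V_L·cosφ) = 85714 / (1.732 × 415 × 0.782) = 152 A

152 A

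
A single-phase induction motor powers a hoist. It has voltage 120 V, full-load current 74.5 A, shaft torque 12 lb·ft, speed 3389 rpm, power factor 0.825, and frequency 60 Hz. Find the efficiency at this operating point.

78.3 %

τ = 12 lb·ft × 1.356 = 16.27 N·m
ω = 2π × 3389/60 = 354.9 rad/s; P_out = τω = 16.27 × 354.9 = 5774 W
P_in = V·I·cosφ = 120 × 74.5 × 0.825 = 7376 W
η = P_out / P_in = 5774 / 7376 = 0.783 = 78.3%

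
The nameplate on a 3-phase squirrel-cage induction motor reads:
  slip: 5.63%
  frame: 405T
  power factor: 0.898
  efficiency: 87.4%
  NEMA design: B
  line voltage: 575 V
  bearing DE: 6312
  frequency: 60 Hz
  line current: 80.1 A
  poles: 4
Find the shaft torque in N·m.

352 N·m

P_in = √3·V·I·cosφ = 1.732 × 575 × 80.1 × 0.898 = 71635 W
P_out = η·P_in = 0.874 × 71635 = 62609 W
n_s = 120×60/4 = 1800 rpm; n = 1800×(1−0.0563) = 1699 rpm
ω = 2π×1699/60 = 177.9 rad/s
τ = P_out/ω = 62609/177.9 = 352 N·m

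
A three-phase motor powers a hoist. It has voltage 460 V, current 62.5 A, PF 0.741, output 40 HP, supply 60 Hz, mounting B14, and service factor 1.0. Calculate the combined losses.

P_in = √3·V·I·cosφ = 1.732×460×62.5×0.741 = 36898 W
P_out = 40×746 = 29840 W
Losses = P_in − P_out = 36898 − 29840 = 7058 W

7060 W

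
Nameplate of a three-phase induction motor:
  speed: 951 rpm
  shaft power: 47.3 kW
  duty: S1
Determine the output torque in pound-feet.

350 lb·ft

ω = 2π × 951/60 = 99.59 rad/s
τ = P/ω = 47300/99.59 = 474.9 N·m
In lb·ft: 474.9/1.356 = 350 lb·ft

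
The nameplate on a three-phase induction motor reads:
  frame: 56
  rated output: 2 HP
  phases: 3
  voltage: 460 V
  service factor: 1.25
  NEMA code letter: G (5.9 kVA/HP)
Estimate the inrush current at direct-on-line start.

S_LR = 5.9 × 2 = 11.8 kVA
I_LR = S_LR/(√3·V_L) = 11800/(1.732×460) = 14.8 A

14.8 A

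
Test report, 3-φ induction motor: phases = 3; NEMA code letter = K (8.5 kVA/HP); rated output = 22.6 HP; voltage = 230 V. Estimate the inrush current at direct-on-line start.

S_LR = 8.5 × 22.6 = 192.1 kVA
I_LR = S_LR/(√3·V_L) = 192100/(1.732×230) = 482 A

482 A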